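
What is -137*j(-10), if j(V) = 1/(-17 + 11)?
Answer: 137/6 ≈ 22.833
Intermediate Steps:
j(V) = -⅙ (j(V) = 1/(-6) = -⅙)
-137*j(-10) = -137*(-⅙) = 137/6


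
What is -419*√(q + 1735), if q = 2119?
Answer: -419*√3854 ≈ -26012.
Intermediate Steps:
-419*√(q + 1735) = -419*√(2119 + 1735) = -419*√3854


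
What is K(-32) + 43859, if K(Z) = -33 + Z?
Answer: 43794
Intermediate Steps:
K(-32) + 43859 = (-33 - 32) + 43859 = -65 + 43859 = 43794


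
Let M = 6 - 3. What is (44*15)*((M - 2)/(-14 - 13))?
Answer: -220/9 ≈ -24.444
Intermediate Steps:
M = 3
(44*15)*((M - 2)/(-14 - 13)) = (44*15)*((3 - 2)/(-14 - 13)) = 660*(1/(-27)) = 660*(1*(-1/27)) = 660*(-1/27) = -220/9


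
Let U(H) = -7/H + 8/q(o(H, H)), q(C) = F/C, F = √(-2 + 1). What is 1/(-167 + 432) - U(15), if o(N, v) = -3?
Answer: 374/795 - 24*I ≈ 0.47044 - 24.0*I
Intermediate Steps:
F = I (F = √(-1) = I ≈ 1.0*I)
q(C) = I/C
U(H) = -7/H + 24*I (U(H) = -7/H + 8/((I/(-3))) = -7/H + 8/((I*(-⅓))) = -7/H + 8/((-I/3)) = -7/H + 8*(3*I) = -7/H + 24*I)
1/(-167 + 432) - U(15) = 1/(-167 + 432) - (-7/15 + 24*I) = 1/265 - (-7*1/15 + 24*I) = 1/265 - (-7/15 + 24*I) = 1/265 + (7/15 - 24*I) = 374/795 - 24*I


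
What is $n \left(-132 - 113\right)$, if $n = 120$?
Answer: $-29400$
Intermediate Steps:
$n \left(-132 - 113\right) = 120 \left(-132 - 113\right) = 120 \left(-245\right) = -29400$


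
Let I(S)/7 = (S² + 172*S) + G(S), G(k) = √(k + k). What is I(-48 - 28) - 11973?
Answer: -63045 + 14*I*√38 ≈ -63045.0 + 86.302*I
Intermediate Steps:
G(k) = √2*√k (G(k) = √(2*k) = √2*√k)
I(S) = 7*S² + 1204*S + 7*√2*√S (I(S) = 7*((S² + 172*S) + √2*√S) = 7*(S² + 172*S + √2*√S) = 7*S² + 1204*S + 7*√2*√S)
I(-48 - 28) - 11973 = (7*(-48 - 28)² + 1204*(-48 - 28) + 7*√2*√(-48 - 28)) - 11973 = (7*(-76)² + 1204*(-76) + 7*√2*√(-76)) - 11973 = (7*5776 - 91504 + 7*√2*(2*I*√19)) - 11973 = (40432 - 91504 + 14*I*√38) - 11973 = (-51072 + 14*I*√38) - 11973 = -63045 + 14*I*√38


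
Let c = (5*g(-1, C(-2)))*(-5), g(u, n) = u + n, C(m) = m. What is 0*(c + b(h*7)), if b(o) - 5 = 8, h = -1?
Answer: 0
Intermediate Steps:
b(o) = 13 (b(o) = 5 + 8 = 13)
g(u, n) = n + u
c = 75 (c = (5*(-2 - 1))*(-5) = (5*(-3))*(-5) = -15*(-5) = 75)
0*(c + b(h*7)) = 0*(75 + 13) = 0*88 = 0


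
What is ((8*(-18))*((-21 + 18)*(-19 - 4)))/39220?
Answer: -2484/9805 ≈ -0.25334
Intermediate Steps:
((8*(-18))*((-21 + 18)*(-19 - 4)))/39220 = -(-432)*(-23)*(1/39220) = -144*69*(1/39220) = -9936*1/39220 = -2484/9805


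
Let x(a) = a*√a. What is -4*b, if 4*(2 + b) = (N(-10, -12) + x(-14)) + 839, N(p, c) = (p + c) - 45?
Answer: -764 + 14*I*√14 ≈ -764.0 + 52.383*I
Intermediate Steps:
x(a) = a^(3/2)
N(p, c) = -45 + c + p (N(p, c) = (c + p) - 45 = -45 + c + p)
b = 191 - 7*I*√14/2 (b = -2 + (((-45 - 12 - 10) + (-14)^(3/2)) + 839)/4 = -2 + ((-67 - 14*I*√14) + 839)/4 = -2 + (772 - 14*I*√14)/4 = -2 + (193 - 7*I*√14/2) = 191 - 7*I*√14/2 ≈ 191.0 - 13.096*I)
-4*b = -4*(191 - 7*I*√14/2) = -764 + 14*I*√14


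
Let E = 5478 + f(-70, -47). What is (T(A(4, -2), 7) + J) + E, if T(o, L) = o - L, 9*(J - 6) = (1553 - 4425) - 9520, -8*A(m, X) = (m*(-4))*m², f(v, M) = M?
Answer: 36766/9 ≈ 4085.1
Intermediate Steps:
A(m, X) = m³/2 (A(m, X) = -m*(-4)*m²/8 = -(-4*m)*m²/8 = -(-1)*m³/2 = m³/2)
E = 5431 (E = 5478 - 47 = 5431)
J = -12338/9 (J = 6 + ((1553 - 4425) - 9520)/9 = 6 + (-2872 - 9520)/9 = 6 + (⅑)*(-12392) = 6 - 12392/9 = -12338/9 ≈ -1370.9)
(T(A(4, -2), 7) + J) + E = (((½)*4³ - 1*7) - 12338/9) + 5431 = (((½)*64 - 7) - 12338/9) + 5431 = ((32 - 7) - 12338/9) + 5431 = (25 - 12338/9) + 5431 = -12113/9 + 5431 = 36766/9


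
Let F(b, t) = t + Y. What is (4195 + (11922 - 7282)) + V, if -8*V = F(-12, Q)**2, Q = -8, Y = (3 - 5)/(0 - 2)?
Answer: 70631/8 ≈ 8828.9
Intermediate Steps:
Y = 1 (Y = -2/(-2) = -2*(-1/2) = 1)
F(b, t) = 1 + t (F(b, t) = t + 1 = 1 + t)
V = -49/8 (V = -(1 - 8)**2/8 = -1/8*(-7)**2 = -1/8*49 = -49/8 ≈ -6.1250)
(4195 + (11922 - 7282)) + V = (4195 + (11922 - 7282)) - 49/8 = (4195 + 4640) - 49/8 = 8835 - 49/8 = 70631/8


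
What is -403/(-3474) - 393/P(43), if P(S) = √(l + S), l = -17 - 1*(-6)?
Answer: 403/3474 - 393*√2/8 ≈ -69.357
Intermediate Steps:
l = -11 (l = -17 + 6 = -11)
P(S) = √(-11 + S)
-403/(-3474) - 393/P(43) = -403/(-3474) - 393/√(-11 + 43) = -403*(-1/3474) - 393*√2/8 = 403/3474 - 393*√2/8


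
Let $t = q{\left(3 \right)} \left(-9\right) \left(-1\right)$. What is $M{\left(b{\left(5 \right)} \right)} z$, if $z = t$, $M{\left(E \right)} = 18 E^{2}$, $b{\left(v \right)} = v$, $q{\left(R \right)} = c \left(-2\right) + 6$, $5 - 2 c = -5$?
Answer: $-16200$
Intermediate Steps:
$c = 5$ ($c = \frac{5}{2} - - \frac{5}{2} = \frac{5}{2} + \frac{5}{2} = 5$)
$q{\left(R \right)} = -4$ ($q{\left(R \right)} = 5 \left(-2\right) + 6 = -10 + 6 = -4$)
$t = -36$ ($t = \left(-4\right) \left(-9\right) \left(-1\right) = 36 \left(-1\right) = -36$)
$z = -36$
$M{\left(b{\left(5 \right)} \right)} z = 18 \cdot 5^{2} \left(-36\right) = 18 \cdot 25 \left(-36\right) = 450 \left(-36\right) = -16200$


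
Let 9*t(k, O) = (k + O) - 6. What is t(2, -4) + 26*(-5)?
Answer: -1178/9 ≈ -130.89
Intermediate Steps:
t(k, O) = -2/3 + O/9 + k/9 (t(k, O) = ((k + O) - 6)/9 = ((O + k) - 6)/9 = (-6 + O + k)/9 = -2/3 + O/9 + k/9)
t(2, -4) + 26*(-5) = (-2/3 + (1/9)*(-4) + (1/9)*2) + 26*(-5) = (-2/3 - 4/9 + 2/9) - 130 = -8/9 - 130 = -1178/9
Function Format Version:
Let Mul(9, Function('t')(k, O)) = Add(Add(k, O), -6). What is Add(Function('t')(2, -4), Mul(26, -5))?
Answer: Rational(-1178, 9) ≈ -130.89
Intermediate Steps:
Function('t')(k, O) = Add(Rational(-2, 3), Mul(Rational(1, 9), O), Mul(Rational(1, 9), k)) (Function('t')(k, O) = Mul(Rational(1, 9), Add(Add(k, O), -6)) = Mul(Rational(1, 9), Add(Add(O, k), -6)) = Mul(Rational(1, 9), Add(-6, O, k)) = Add(Rational(-2, 3), Mul(Rational(1, 9), O), Mul(Rational(1, 9), k)))
Add(Function('t')(2, -4), Mul(26, -5)) = Add(Add(Rational(-2, 3), Mul(Rational(1, 9), -4), Mul(Rational(1, 9), 2)), Mul(26, -5)) = Add(Add(Rational(-2, 3), Rational(-4, 9), Rational(2, 9)), -130) = Add(Rational(-8, 9), -130) = Rational(-1178, 9)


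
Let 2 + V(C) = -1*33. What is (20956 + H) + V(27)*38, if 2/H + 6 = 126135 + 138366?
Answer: 5190978872/264495 ≈ 19626.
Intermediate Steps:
V(C) = -35 (V(C) = -2 - 1*33 = -2 - 33 = -35)
H = 2/264495 (H = 2/(-6 + (126135 + 138366)) = 2/(-6 + 264501) = 2/264495 ≈ 7.5616e-6)
(20956 + H) + V(27)*38 = (20956 + 2/264495) - 35*38 = 5542757222/264495 - 1330 = 5190978872/264495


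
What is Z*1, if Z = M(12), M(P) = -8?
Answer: -8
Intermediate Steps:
Z = -8
Z*1 = -8*1 = -8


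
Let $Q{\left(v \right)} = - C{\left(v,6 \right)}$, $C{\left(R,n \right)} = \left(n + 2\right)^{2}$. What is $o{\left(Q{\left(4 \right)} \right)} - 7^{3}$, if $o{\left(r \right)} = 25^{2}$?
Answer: $282$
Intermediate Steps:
$C{\left(R,n \right)} = \left(2 + n\right)^{2}$
$Q{\left(v \right)} = -64$ ($Q{\left(v \right)} = - \left(2 + 6\right)^{2} = - 8^{2} = \left(-1\right) 64 = -64$)
$o{\left(r \right)} = 625$
$o{\left(Q{\left(4 \right)} \right)} - 7^{3} = 625 - 7^{3} = 625 - 343 = 282$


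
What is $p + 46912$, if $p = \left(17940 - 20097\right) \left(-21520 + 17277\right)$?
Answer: $9199063$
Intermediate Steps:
$p = 9152151$ ($p = \left(-2157\right) \left(-4243\right) = 9152151$)
$p + 46912 = 9152151 + 46912 = 9199063$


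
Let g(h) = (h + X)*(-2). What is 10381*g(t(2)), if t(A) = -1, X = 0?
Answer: 20762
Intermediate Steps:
g(h) = -2*h (g(h) = (h + 0)*(-2) = h*(-2) = -2*h)
10381*g(t(2)) = 10381*(-2*(-1)) = 10381*2 = 20762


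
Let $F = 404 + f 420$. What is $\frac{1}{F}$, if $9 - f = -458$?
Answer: $\frac{1}{196544} \approx 5.0879 \cdot 10^{-6}$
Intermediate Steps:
$f = 467$ ($f = 9 - -458 = 9 + 458 = 467$)
$F = 196544$ ($F = 404 + 467 \cdot 420 = 404 + 196140 = 196544$)
$\frac{1}{F} = \frac{1}{196544}$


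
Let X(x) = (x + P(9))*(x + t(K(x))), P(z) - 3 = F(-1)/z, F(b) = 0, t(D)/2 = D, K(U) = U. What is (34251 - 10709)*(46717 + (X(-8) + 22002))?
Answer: 1620607738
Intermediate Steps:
t(D) = 2*D
P(z) = 3 (P(z) = 3 + 0/z = 3 + 0 = 3)
X(x) = 3*x*(3 + x) (X(x) = (x + 3)*(x + 2*x) = (3 + x)*(3*x) = 3*x*(3 + x))
(34251 - 10709)*(46717 + (X(-8) + 22002)) = (34251 - 10709)*(46717 + (3*(-8)*(3 - 8) + 22002)) = 23542*(46717 + (3*(-8)*(-5) + 22002)) = 23542*(46717 + (120 + 22002)) = 23542*(46717 + 22122) = 23542*68839 = 1620607738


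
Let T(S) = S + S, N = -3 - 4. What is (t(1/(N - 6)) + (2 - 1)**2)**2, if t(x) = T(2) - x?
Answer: 4356/169 ≈ 25.775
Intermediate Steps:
N = -7
T(S) = 2*S
t(x) = 4 - x (t(x) = 2*2 - x = 4 - x)
(t(1/(N - 6)) + (2 - 1)**2)**2 = ((4 - 1/(-7 - 6)) + (2 - 1)**2)**2 = ((4 - 1/(-13)) + 1**2)**2 = ((4 - 1*(-1/13)) + 1)**2 = ((4 + 1/13) + 1)**2 = (53/13 + 1)**2 = (66/13)**2 = 4356/169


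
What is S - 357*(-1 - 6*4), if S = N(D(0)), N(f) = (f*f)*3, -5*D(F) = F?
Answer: 8925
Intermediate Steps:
D(F) = -F/5
N(f) = 3*f² (N(f) = f²*3 = 3*f²)
S = 0 (S = 3*(-⅕*0)² = 3*0² = 3*0 = 0)
S - 357*(-1 - 6*4) = 0 - 357*(-1 - 6*4) = 0 - 357*(-1 - 24) = 0 - 357*(-25) = 0 + 8925 = 8925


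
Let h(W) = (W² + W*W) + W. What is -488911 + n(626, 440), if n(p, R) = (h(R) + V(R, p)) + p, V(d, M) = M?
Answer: -100019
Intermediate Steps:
h(W) = W + 2*W² (h(W) = (W² + W²) + W = 2*W² + W = W + 2*W²)
n(p, R) = 2*p + R*(1 + 2*R) (n(p, R) = (R*(1 + 2*R) + p) + p = (p + R*(1 + 2*R)) + p = 2*p + R*(1 + 2*R))
-488911 + n(626, 440) = -488911 + (2*626 + 440*(1 + 2*440)) = -488911 + (1252 + 440*(1 + 880)) = -488911 + (1252 + 440*881) = -488911 + (1252 + 387640) = -488911 + 388892 = -100019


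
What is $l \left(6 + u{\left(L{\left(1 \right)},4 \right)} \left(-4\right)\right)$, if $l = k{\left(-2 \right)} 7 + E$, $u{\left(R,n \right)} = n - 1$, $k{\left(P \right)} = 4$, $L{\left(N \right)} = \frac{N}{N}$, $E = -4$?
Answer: $-144$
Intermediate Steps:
$L{\left(N \right)} = 1$
$u{\left(R,n \right)} = -1 + n$
$l = 24$ ($l = 4 \cdot 7 - 4 = 28 - 4 = 24$)
$l \left(6 + u{\left(L{\left(1 \right)},4 \right)} \left(-4\right)\right) = 24 \left(6 + \left(-1 + 4\right) \left(-4\right)\right) = 24 \left(6 + 3 \left(-4\right)\right) = 24 \left(6 - 12\right) = 24 \left(-6\right) = -144$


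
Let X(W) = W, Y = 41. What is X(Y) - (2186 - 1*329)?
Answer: -1816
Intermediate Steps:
X(Y) - (2186 - 1*329) = 41 - (2186 - 1*329) = 41 - (2186 - 329) = 41 - 1*1857 = 41 - 1857 = -1816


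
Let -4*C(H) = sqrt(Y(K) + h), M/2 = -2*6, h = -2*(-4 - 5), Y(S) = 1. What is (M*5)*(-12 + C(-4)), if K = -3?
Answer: 1440 + 30*sqrt(19) ≈ 1570.8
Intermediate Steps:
h = 18 (h = -2*(-9) = 18)
M = -24 (M = 2*(-2*6) = 2*(-12) = -24)
C(H) = -sqrt(19)/4 (C(H) = -sqrt(1 + 18)/4 = -sqrt(19)/4)
(M*5)*(-12 + C(-4)) = (-24*5)*(-12 - sqrt(19)/4) = -120*(-12 - sqrt(19)/4) = 1440 + 30*sqrt(19)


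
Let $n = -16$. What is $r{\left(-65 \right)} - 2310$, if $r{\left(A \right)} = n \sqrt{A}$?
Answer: $-2310 - 16 i \sqrt{65} \approx -2310.0 - 129.0 i$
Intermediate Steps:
$r{\left(A \right)} = - 16 \sqrt{A}$
$r{\left(-65 \right)} - 2310 = - 16 \sqrt{-65} - 2310 = - 16 i \sqrt{65} - 2310 = -2310 - 16 i \sqrt{65}$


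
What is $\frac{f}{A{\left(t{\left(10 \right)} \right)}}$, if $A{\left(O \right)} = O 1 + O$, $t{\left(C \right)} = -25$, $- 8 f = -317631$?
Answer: $- \frac{317631}{400} \approx -794.08$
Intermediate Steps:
$f = \frac{317631}{8}$ ($f = \left(- \frac{1}{8}\right) \left(-317631\right) = \frac{317631}{8} \approx 39704.0$)
$A{\left(O \right)} = 2 O$ ($A{\left(O \right)} = O + O = 2 O$)
$\frac{f}{A{\left(t{\left(10 \right)} \right)}} = \frac{317631}{8 \cdot 2 \left(-25\right)} = \frac{317631}{8 \left(-50\right)} = \frac{317631}{8} \left(- \frac{1}{50}\right) = - \frac{317631}{400}$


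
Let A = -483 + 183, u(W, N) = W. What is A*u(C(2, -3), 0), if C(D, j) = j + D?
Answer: 300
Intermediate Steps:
C(D, j) = D + j
A = -300
A*u(C(2, -3), 0) = -300*(2 - 3) = -300*(-1) = 300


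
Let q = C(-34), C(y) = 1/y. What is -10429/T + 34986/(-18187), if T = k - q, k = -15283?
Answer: -11730604724/9450347127 ≈ -1.2413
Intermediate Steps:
q = -1/34 (q = 1/(-34) = -1/34 ≈ -0.029412)
T = -519621/34 (T = -15283 - 1*(-1/34) = -15283 + 1/34 = -519621/34 ≈ -15283.)
-10429/T + 34986/(-18187) = -10429/(-519621/34) + 34986/(-18187) = -10429*(-34/519621) + 34986*(-1/18187) = 354586/519621 - 34986/18187 = -11730604724/9450347127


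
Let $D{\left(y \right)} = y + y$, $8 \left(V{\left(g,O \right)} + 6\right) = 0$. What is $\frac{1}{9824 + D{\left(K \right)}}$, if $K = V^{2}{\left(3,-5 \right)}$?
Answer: $\frac{1}{9896} \approx 0.00010105$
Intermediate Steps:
$V{\left(g,O \right)} = -6$ ($V{\left(g,O \right)} = -6 + \frac{1}{8} \cdot 0 = -6 + 0 = -6$)
$K = 36$ ($K = \left(-6\right)^{2} = 36$)
$D{\left(y \right)} = 2 y$
$\frac{1}{9824 + D{\left(K \right)}} = \frac{1}{9824 + 2 \cdot 36} = \frac{1}{9824 + 72} = \frac{1}{9896}$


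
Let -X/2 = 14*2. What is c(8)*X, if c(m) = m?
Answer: -448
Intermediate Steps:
X = -56 (X = -28*2 = -2*28 = -56)
c(8)*X = 8*(-56) = -448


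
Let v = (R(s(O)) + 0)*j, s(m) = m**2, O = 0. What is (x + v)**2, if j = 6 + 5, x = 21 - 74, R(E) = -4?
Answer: 9409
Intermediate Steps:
x = -53
j = 11
v = -44 (v = (-4 + 0)*11 = -4*11 = -44)
(x + v)**2 = (-53 - 44)**2 = (-97)**2 = 9409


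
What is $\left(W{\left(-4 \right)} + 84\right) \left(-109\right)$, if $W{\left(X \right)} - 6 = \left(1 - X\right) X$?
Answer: $-7630$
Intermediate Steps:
$W{\left(X \right)} = 6 + X \left(1 - X\right)$ ($W{\left(X \right)} = 6 + \left(1 - X\right) X = 6 + X \left(1 - X\right)$)
$\left(W{\left(-4 \right)} + 84\right) \left(-109\right) = \left(\left(6 - 4 - \left(-4\right)^{2}\right) + 84\right) \left(-109\right) = \left(\left(6 - 4 - 16\right) + 84\right) \left(-109\right) = \left(-14 + 84\right) \left(-109\right) = 70 \left(-109\right) = -7630$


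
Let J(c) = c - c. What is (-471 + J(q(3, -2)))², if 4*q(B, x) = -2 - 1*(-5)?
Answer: 221841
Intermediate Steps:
q(B, x) = ¾ (q(B, x) = (-2 - 1*(-5))/4 = (-2 + 5)/4 = (¼)*3 = ¾)
J(c) = 0
(-471 + J(q(3, -2)))² = (-471 + 0)² = (-471)² = 221841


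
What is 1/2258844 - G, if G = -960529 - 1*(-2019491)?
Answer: -2392029959927/2258844 ≈ -1.0590e+6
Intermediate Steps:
G = 1058962 (G = -960529 + 2019491 = 1058962)
1/2258844 - G = 1/2258844 - 1*1058962 = 1/2258844 - 1058962 = -2392029959927/2258844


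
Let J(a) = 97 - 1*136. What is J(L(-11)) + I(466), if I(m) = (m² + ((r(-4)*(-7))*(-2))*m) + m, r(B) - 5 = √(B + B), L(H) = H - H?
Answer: 250203 + 13048*I*√2 ≈ 2.502e+5 + 18453.0*I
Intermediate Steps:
L(H) = 0
r(B) = 5 + √2*√B (r(B) = 5 + √(B + B) = 5 + √(2*B) = 5 + √2*√B)
J(a) = -39 (J(a) = 97 - 136 = -39)
I(m) = m + m² + m*(70 + 28*I*√2) (I(m) = (m² + (((5 + √2*√(-4))*(-7))*(-2))*m) + m = (m² + (((5 + √2*(2*I))*(-7))*(-2))*m) + m = (m² + (((5 + 2*I*√2)*(-7))*(-2))*m) + m = (m² + ((-35 - 14*I*√2)*(-2))*m) + m = (m² + (70 + 28*I*√2)*m) + m = (m² + m*(70 + 28*I*√2)) + m = m + m² + m*(70 + 28*I*√2))
J(L(-11)) + I(466) = -39 + 466*(71 + 466 + 28*I*√2) = -39 + 466*(537 + 28*I*√2) = -39 + (250242 + 13048*I*√2) = 250203 + 13048*I*√2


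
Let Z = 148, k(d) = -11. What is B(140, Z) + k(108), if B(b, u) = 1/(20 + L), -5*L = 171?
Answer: -786/71 ≈ -11.070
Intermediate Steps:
L = -171/5 (L = -1/5*171 = -171/5 ≈ -34.200)
B(b, u) = -5/71 (B(b, u) = 1/(20 - 171/5) = 1/(-71/5) = -5/71)
B(140, Z) + k(108) = -5/71 - 11 = -786/71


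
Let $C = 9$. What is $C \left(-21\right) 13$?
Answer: $-2457$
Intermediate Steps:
$C \left(-21\right) 13 = 9 \left(-21\right) 13 = \left(-189\right) 13 = -2457$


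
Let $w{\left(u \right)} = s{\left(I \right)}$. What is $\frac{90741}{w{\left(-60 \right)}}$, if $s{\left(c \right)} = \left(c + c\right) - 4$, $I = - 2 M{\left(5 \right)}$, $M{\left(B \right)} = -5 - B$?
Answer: $\frac{30247}{12} \approx 2520.6$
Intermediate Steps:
$I = 20$ ($I = - 2 \left(-5 - 5\right) = \left(-2\right) \left(-10\right) = 20$)
$s{\left(c \right)} = -4 + 2 c$ ($s{\left(c \right)} = 2 c - 4 = -4 + 2 c$)
$w{\left(u \right)} = 36$ ($w{\left(u \right)} = -4 + 2 \cdot 20 = -4 + 40 = 36$)
$\frac{90741}{w{\left(-60 \right)}} = \frac{90741}{36} = 90741 \cdot \frac{1}{36} = \frac{30247}{12}$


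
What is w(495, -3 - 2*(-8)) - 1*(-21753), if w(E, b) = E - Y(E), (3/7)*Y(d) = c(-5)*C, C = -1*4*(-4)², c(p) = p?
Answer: 64504/3 ≈ 21501.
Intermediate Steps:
C = -64 (C = -4*16 = -64)
Y(d) = 2240/3 (Y(d) = 7*(-5*(-64))/3 = (7/3)*320 = 2240/3)
w(E, b) = -2240/3 + E (w(E, b) = E - 1*2240/3 = E - 2240/3 = -2240/3 + E)
w(495, -3 - 2*(-8)) - 1*(-21753) = (-2240/3 + 495) - 1*(-21753) = -755/3 + 21753 = 64504/3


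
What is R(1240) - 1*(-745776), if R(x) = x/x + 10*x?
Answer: 758177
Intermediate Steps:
R(x) = 1 + 10*x
R(1240) - 1*(-745776) = (1 + 10*1240) - 1*(-745776) = (1 + 12400) + 745776 = 12401 + 745776 = 758177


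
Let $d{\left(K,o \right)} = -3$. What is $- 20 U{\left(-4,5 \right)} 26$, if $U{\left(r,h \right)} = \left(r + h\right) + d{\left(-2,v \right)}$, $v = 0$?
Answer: $1040$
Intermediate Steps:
$U{\left(r,h \right)} = -3 + h + r$ ($U{\left(r,h \right)} = \left(r + h\right) - 3 = \left(h + r\right) - 3 = -3 + h + r$)
$- 20 U{\left(-4,5 \right)} 26 = - 20 \left(-3 + 5 - 4\right) 26 = \left(-20\right) \left(-2\right) 26 = 40 \cdot 26 = 1040$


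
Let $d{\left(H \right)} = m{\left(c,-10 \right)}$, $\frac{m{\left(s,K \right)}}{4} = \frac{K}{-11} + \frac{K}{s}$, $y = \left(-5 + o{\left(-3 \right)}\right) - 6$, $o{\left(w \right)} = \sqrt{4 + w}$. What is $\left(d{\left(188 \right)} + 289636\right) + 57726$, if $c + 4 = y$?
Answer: $\frac{26747374}{77} \approx 3.4737 \cdot 10^{5}$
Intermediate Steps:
$y = -10$ ($y = \left(-5 + \sqrt{4 - 3}\right) - 6 = \left(-5 + \sqrt{1}\right) - 6 = \left(-5 + 1\right) - 6 = -4 - 6 = -10$)
$c = -14$ ($c = -4 - 10 = -14$)
$m{\left(s,K \right)} = - \frac{4 K}{11} + \frac{4 K}{s}$ ($m{\left(s,K \right)} = 4 \left(\frac{K}{-11} + \frac{K}{s}\right) = 4 \left(K \left(- \frac{1}{11}\right) + \frac{K}{s}\right) = 4 \left(- \frac{K}{11} + \frac{K}{s}\right) = - \frac{4 K}{11} + \frac{4 K}{s}$)
$d{\left(H \right)} = \frac{500}{77}$ ($d{\left(H \right)} = \frac{4}{11} \left(-10\right) \frac{1}{-14} \left(11 - -14\right) = \frac{4}{11} \left(-10\right) \left(- \frac{1}{14}\right) \left(11 + 14\right) = \frac{4}{11} \left(-10\right) \left(- \frac{1}{14}\right) 25 = \frac{500}{77}$)
$\left(d{\left(188 \right)} + 289636\right) + 57726 = \left(\frac{500}{77} + 289636\right) + 57726 = \frac{22302472}{77} + 57726 = \frac{26747374}{77}$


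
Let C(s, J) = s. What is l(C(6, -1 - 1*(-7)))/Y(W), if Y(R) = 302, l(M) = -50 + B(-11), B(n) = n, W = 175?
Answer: -61/302 ≈ -0.20199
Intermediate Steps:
l(M) = -61 (l(M) = -50 - 11 = -61)
l(C(6, -1 - 1*(-7)))/Y(W) = -61/302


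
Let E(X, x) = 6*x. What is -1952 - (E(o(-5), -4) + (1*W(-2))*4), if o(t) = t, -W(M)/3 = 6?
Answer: -1856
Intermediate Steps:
W(M) = -18 (W(M) = -3*6 = -18)
-1952 - (E(o(-5), -4) + (1*W(-2))*4) = -1952 - (6*(-4) + (1*(-18))*4) = -1952 - (-24 - 18*4) = -1952 - (-24 - 72) = -1952 - 1*(-96) = -1952 + 96 = -1856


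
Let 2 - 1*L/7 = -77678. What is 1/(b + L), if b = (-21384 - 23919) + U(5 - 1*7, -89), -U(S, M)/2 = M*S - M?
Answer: 1/497923 ≈ 2.0083e-6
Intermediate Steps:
L = 543760 (L = 14 - 7*(-77678) = 14 + 543746 = 543760)
U(S, M) = 2*M - 2*M*S (U(S, M) = -2*(M*S - M) = -2*(-M + M*S) = 2*M - 2*M*S)
b = -45837 (b = (-21384 - 23919) + 2*(-89)*(1 - (5 - 1*7)) = -45303 + 2*(-89)*(1 - (5 - 7)) = -45303 + 2*(-89)*(1 - 1*(-2)) = -45303 + 2*(-89)*(1 + 2) = -45303 + 2*(-89)*3 = -45303 - 534 = -45837)
1/(b + L) = 1/(-45837 + 543760) = 1/497923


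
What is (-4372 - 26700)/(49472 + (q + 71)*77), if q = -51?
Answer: -7768/12753 ≈ -0.60911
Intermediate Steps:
(-4372 - 26700)/(49472 + (q + 71)*77) = (-4372 - 26700)/(49472 + (-51 + 71)*77) = -31072/(49472 + 20*77) = -31072/(49472 + 1540) = -31072/51012 = -31072*1/51012 = -7768/12753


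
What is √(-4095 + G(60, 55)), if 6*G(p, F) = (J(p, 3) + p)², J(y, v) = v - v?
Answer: I*√3495 ≈ 59.119*I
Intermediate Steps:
J(y, v) = 0
G(p, F) = p²/6 (G(p, F) = (0 + p)²/6 = p²/6)
√(-4095 + G(60, 55)) = √(-4095 + (⅙)*60²) = √(-4095 + (⅙)*3600) = √(-4095 + 600) = √(-3495) = I*√3495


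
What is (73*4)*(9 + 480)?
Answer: 142788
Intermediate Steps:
(73*4)*(9 + 480) = 292*489 = 142788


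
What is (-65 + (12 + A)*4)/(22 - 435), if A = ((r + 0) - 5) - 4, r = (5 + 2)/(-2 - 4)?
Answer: 173/1239 ≈ 0.13963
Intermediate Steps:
r = -7/6 (r = 7/(-6) = 7*(-⅙) = -7/6 ≈ -1.1667)
A = -61/6 (A = ((-7/6 + 0) - 5) - 4 = (-7/6 - 5) - 4 = -37/6 - 4 = -61/6 ≈ -10.167)
(-65 + (12 + A)*4)/(22 - 435) = (-65 + (12 - 61/6)*4)/(22 - 435) = (-65 + (11/6)*4)/(-413) = (-65 + 22/3)*(-1/413) = -173/3*(-1/413) = 173/1239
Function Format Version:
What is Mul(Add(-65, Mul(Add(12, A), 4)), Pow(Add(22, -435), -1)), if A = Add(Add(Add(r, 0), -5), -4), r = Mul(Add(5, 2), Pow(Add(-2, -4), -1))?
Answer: Rational(173, 1239) ≈ 0.13963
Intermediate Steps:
r = Rational(-7, 6) (r = Mul(7, Pow(-6, -1)) = Mul(7, Rational(-1, 6)) = Rational(-7, 6) ≈ -1.1667)
A = Rational(-61, 6) (A = Add(Add(Add(Rational(-7, 6), 0), -5), -4) = Add(Add(Rational(-7, 6), -5), -4) = Add(Rational(-37, 6), -4) = Rational(-61, 6) ≈ -10.167)
Mul(Add(-65, Mul(Add(12, A), 4)), Pow(Add(22, -435), -1)) = Mul(Add(-65, Mul(Add(12, Rational(-61, 6)), 4)), Pow(Add(22, -435), -1)) = Mul(Add(-65, Mul(Rational(11, 6), 4)), Pow(-413, -1)) = Mul(Add(-65, Rational(22, 3)), Rational(-1, 413)) = Mul(Rational(-173, 3), Rational(-1, 413)) = Rational(173, 1239)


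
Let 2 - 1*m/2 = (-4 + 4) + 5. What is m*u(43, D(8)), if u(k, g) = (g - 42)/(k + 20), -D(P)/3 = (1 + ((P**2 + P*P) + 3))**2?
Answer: 34876/7 ≈ 4982.3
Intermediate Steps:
D(P) = -3*(4 + 2*P**2)**2 (D(P) = -3*(1 + ((P**2 + P*P) + 3))**2 = -3*(1 + ((P**2 + P**2) + 3))**2 = -3*(1 + (2*P**2 + 3))**2 = -3*(1 + (3 + 2*P**2))**2 = -3*(4 + 2*P**2)**2)
m = -6 (m = 4 - 2*((-4 + 4) + 5) = 4 - 2*(0 + 5) = 4 - 2*5 = 4 - 10 = -6)
u(k, g) = (-42 + g)/(20 + k)
m*u(43, D(8)) = -6*(-42 - 12*(2 + 8**2)**2)/(20 + 43) = -6*(-42 - 12*(2 + 64)**2)/63 = -2*(-42 - 12*66**2)/21 = -2*(-42 - 12*4356)/21 = -2*(-42 - 52272)/21 = -2*(-52314)/21 = -6*(-17438/21) = 34876/7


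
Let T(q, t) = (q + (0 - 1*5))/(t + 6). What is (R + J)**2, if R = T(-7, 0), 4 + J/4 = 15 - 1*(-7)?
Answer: 4900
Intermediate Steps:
J = 72 (J = -16 + 4*(15 - 1*(-7)) = -16 + 4*(15 + 7) = -16 + 4*22 = -16 + 88 = 72)
T(q, t) = (-5 + q)/(6 + t) (T(q, t) = (q + (0 - 5))/(6 + t) = (q - 5)/(6 + t) = (-5 + q)/(6 + t))
R = -2 (R = (-5 - 7)/(6 + 0) = -12/6 = (1/6)*(-12) = -2)
(R + J)**2 = (-2 + 72)**2 = 70**2 = 4900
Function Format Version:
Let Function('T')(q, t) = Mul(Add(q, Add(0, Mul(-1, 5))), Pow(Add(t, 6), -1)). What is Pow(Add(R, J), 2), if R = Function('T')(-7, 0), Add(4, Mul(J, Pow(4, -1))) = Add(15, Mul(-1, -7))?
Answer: 4900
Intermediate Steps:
J = 72 (J = Add(-16, Mul(4, Add(15, Mul(-1, -7)))) = Add(-16, Mul(4, Add(15, 7))) = Add(-16, Mul(4, 22)) = Add(-16, 88) = 72)
Function('T')(q, t) = Mul(Pow(Add(6, t), -1), Add(-5, q)) (Function('T')(q, t) = Mul(Add(q, Add(0, -5)), Pow(Add(6, t), -1)) = Mul(Add(q, -5), Pow(Add(6, t), -1)) = Mul(Add(-5, q), Pow(Add(6, t), -1)) = Mul(Pow(Add(6, t), -1), Add(-5, q)))
R = -2 (R = Mul(Pow(Add(6, 0), -1), Add(-5, -7)) = Mul(Pow(6, -1), -12) = Mul(Rational(1, 6), -12) = -2)
Pow(Add(R, J), 2) = Pow(Add(-2, 72), 2) = Pow(70, 2) = 4900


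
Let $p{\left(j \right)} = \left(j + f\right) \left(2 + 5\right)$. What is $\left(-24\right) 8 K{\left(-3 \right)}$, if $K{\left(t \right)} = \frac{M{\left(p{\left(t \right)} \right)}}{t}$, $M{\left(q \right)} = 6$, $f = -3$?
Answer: $384$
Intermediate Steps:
$p{\left(j \right)} = -21 + 7 j$ ($p{\left(j \right)} = \left(j - 3\right) \left(2 + 5\right) = \left(-3 + j\right) 7 = -21 + 7 j$)
$K{\left(t \right)} = \frac{6}{t}$
$\left(-24\right) 8 K{\left(-3 \right)} = \left(-24\right) 8 \frac{6}{-3} = - 192 \cdot 6 \left(- \frac{1}{3}\right) = \left(-192\right) \left(-2\right) = 384$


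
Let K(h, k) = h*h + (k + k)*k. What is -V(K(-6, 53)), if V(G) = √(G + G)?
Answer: -2*√2827 ≈ -106.34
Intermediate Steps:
K(h, k) = h² + 2*k² (K(h, k) = h² + (2*k)*k = h² + 2*k²)
V(G) = √2*√G (V(G) = √(2*G) = √2*√G)
-V(K(-6, 53)) = -√2*√((-6)² + 2*53²) = -√2*√(36 + 2*2809) = -√2*√(36 + 5618) = -√2*√5654 = -2*√2827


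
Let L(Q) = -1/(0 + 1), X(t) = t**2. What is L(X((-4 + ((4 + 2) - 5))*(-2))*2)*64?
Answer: -64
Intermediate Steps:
L(Q) = -1 (L(Q) = -1/1 = -1*1 = -1)
L(X((-4 + ((4 + 2) - 5))*(-2))*2)*64 = -1*64 = -64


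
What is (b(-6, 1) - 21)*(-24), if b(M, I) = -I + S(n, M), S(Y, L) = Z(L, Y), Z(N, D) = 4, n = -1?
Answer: 432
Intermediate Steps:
S(Y, L) = 4
b(M, I) = 4 - I (b(M, I) = -I + 4 = 4 - I)
(b(-6, 1) - 21)*(-24) = ((4 - 1*1) - 21)*(-24) = ((4 - 1) - 21)*(-24) = (3 - 21)*(-24) = -18*(-24) = 432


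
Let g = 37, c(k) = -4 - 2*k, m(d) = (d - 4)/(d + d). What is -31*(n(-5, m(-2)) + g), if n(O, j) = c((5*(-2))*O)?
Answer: 2077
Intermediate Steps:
m(d) = (-4 + d)/(2*d) (m(d) = (-4 + d)/((2*d)) = (-4 + d)*(1/(2*d)) = (-4 + d)/(2*d))
n(O, j) = -4 + 20*O (n(O, j) = -4 - 2*5*(-2)*O = -4 - (-20)*O = -4 + 20*O)
-31*(n(-5, m(-2)) + g) = -31*((-4 + 20*(-5)) + 37) = -31*((-4 - 100) + 37) = -31*(-104 + 37) = -31*(-67) = 2077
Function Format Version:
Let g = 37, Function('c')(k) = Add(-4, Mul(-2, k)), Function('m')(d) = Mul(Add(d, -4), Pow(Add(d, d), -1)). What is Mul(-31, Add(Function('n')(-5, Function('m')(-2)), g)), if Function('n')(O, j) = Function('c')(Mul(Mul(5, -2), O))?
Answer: 2077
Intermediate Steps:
Function('m')(d) = Mul(Rational(1, 2), Pow(d, -1), Add(-4, d)) (Function('m')(d) = Mul(Add(-4, d), Pow(Mul(2, d), -1)) = Mul(Add(-4, d), Mul(Rational(1, 2), Pow(d, -1))) = Mul(Rational(1, 2), Pow(d, -1), Add(-4, d)))
Function('n')(O, j) = Add(-4, Mul(20, O)) (Function('n')(O, j) = Add(-4, Mul(-2, Mul(Mul(5, -2), O))) = Add(-4, Mul(-2, Mul(-10, O))) = Add(-4, Mul(20, O)))
Mul(-31, Add(Function('n')(-5, Function('m')(-2)), g)) = Mul(-31, Add(Add(-4, Mul(20, -5)), 37)) = Mul(-31, Add(Add(-4, -100), 37)) = Mul(-31, Add(-104, 37)) = Mul(-31, -67) = 2077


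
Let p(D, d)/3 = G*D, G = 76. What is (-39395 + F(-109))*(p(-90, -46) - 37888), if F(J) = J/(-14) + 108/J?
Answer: 250763904972/109 ≈ 2.3006e+9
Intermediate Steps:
p(D, d) = 228*D (p(D, d) = 3*(76*D) = 228*D)
F(J) = 108/J - J/14 (F(J) = J*(-1/14) + 108/J = -J/14 + 108/J = 108/J - J/14)
(-39395 + F(-109))*(p(-90, -46) - 37888) = (-39395 + (108/(-109) - 1/14*(-109)))*(228*(-90) - 37888) = (-39395 + (108*(-1/109) + 109/14))*(-20520 - 37888) = (-39395 + (-108/109 + 109/14))*(-58408) = (-39395 + 10369/1526)*(-58408) = -60106401/1526*(-58408) = 250763904972/109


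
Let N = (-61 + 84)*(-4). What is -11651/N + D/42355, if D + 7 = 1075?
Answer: 493576361/3896660 ≈ 126.67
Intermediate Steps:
D = 1068 (D = -7 + 1075 = 1068)
N = -92 (N = 23*(-4) = -92)
-11651/N + D/42355 = -11651/(-92) + 1068/42355 = -11651*(-1/92) + 1068*(1/42355) = 11651/92 + 1068/42355 = 493576361/3896660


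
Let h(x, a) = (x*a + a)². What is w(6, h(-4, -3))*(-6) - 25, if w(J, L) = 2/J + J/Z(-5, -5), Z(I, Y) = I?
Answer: -99/5 ≈ -19.800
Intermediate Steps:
h(x, a) = (a + a*x)² (h(x, a) = (a*x + a)² = (a + a*x)²)
w(J, L) = 2/J - J/5 (w(J, L) = 2/J + J/(-5) = 2/J + J*(-⅕) = 2/J - J/5)
w(6, h(-4, -3))*(-6) - 25 = (2/6 - ⅕*6)*(-6) - 25 = (2*(⅙) - 6/5)*(-6) - 25 = (⅓ - 6/5)*(-6) - 25 = -13/15*(-6) - 25 = 26/5 - 25 = -99/5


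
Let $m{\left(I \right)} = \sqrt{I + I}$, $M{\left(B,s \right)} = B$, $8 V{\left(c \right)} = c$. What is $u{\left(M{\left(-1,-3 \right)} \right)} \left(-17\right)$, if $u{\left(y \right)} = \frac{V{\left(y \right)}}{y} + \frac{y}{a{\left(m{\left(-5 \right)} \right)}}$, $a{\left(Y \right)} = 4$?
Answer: $\frac{17}{8} \approx 2.125$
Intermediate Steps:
$V{\left(c \right)} = \frac{c}{8}$
$m{\left(I \right)} = \sqrt{2} \sqrt{I}$ ($m{\left(I \right)} = \sqrt{2 I} = \sqrt{2} \sqrt{I}$)
$u{\left(y \right)} = \frac{1}{8} + \frac{y}{4}$ ($u{\left(y \right)} = \frac{\frac{1}{8} y}{y} + \frac{y}{4} = \frac{1}{8} + y \frac{1}{4} = \frac{1}{8} + \frac{y}{4}$)
$u{\left(M{\left(-1,-3 \right)} \right)} \left(-17\right) = \left(\frac{1}{8} + \frac{1}{4} \left(-1\right)\right) \left(-17\right) = \left(\frac{1}{8} - \frac{1}{4}\right) \left(-17\right) = \left(- \frac{1}{8}\right) \left(-17\right) = \frac{17}{8}$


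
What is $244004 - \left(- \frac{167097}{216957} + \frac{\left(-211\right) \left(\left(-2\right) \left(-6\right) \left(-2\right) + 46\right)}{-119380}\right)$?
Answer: $\frac{1053300374545351}{4316721110} \approx 2.44 \cdot 10^{5}$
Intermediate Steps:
$244004 - \left(- \frac{167097}{216957} + \frac{\left(-211\right) \left(\left(-2\right) \left(-6\right) \left(-2\right) + 46\right)}{-119380}\right) = 244004 - \left(\left(-167097\right) \frac{1}{216957} + - 211 \left(12 \left(-2\right) + 46\right) \left(- \frac{1}{119380}\right)\right) = 244004 - \left(- \frac{55699}{72319} + - 211 \left(-24 + 46\right) \left(- \frac{1}{119380}\right)\right) = 244004 - \left(- \frac{55699}{72319} + \left(-211\right) 22 \left(- \frac{1}{119380}\right)\right) = 244004 - \left(- \frac{55699}{72319} - - \frac{2321}{59690}\right) = 244004 - \left(- \frac{55699}{72319} + \frac{2321}{59690}\right) = 244004 - - \frac{3156820911}{4316721110} = 244004 + \frac{3156820911}{4316721110} = \frac{1053300374545351}{4316721110}$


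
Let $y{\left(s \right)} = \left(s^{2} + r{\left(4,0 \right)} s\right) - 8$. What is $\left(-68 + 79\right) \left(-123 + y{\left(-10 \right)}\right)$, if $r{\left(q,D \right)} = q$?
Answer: $-781$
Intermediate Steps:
$y{\left(s \right)} = -8 + s^{2} + 4 s$ ($y{\left(s \right)} = \left(s^{2} + 4 s\right) - 8 = -8 + s^{2} + 4 s$)
$\left(-68 + 79\right) \left(-123 + y{\left(-10 \right)}\right) = \left(-68 + 79\right) \left(-123 + \left(-8 + \left(-10\right)^{2} + 4 \left(-10\right)\right)\right) = 11 \left(-123 - -52\right) = 11 \left(-123 + 52\right) = 11 \left(-71\right) = -781$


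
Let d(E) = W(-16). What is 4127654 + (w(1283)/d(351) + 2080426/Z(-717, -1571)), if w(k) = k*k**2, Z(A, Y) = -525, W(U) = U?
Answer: -1074125391391/8400 ≈ -1.2787e+8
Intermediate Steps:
d(E) = -16
w(k) = k**3
4127654 + (w(1283)/d(351) + 2080426/Z(-717, -1571)) = 4127654 + (1283**3/(-16) + 2080426/(-525)) = 4127654 + (2111932187*(-1/16) + 2080426*(-1/525)) = 4127654 + (-2111932187/16 - 2080426/525) = 4127654 - 1108797684991/8400 = -1074125391391/8400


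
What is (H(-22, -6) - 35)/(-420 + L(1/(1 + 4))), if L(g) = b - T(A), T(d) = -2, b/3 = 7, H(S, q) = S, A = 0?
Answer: 57/397 ≈ 0.14358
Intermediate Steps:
b = 21 (b = 3*7 = 21)
L(g) = 23 (L(g) = 21 - 1*(-2) = 21 + 2 = 23)
(H(-22, -6) - 35)/(-420 + L(1/(1 + 4))) = (-22 - 35)/(-420 + 23) = -57/(-397) = -57*(-1/397) = 57/397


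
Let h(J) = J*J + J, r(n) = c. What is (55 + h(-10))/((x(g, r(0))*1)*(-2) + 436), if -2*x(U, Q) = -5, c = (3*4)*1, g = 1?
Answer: 145/431 ≈ 0.33643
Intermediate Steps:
c = 12 (c = 12*1 = 12)
r(n) = 12
x(U, Q) = 5/2 (x(U, Q) = -½*(-5) = 5/2)
h(J) = J + J² (h(J) = J² + J = J + J²)
(55 + h(-10))/((x(g, r(0))*1)*(-2) + 436) = (55 - 10*(1 - 10))/(((5/2)*1)*(-2) + 436) = (55 - 10*(-9))/((5/2)*(-2) + 436) = (55 + 90)/(-5 + 436) = 145/431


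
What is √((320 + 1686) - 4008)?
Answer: I*√2002 ≈ 44.744*I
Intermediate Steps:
√((320 + 1686) - 4008) = √(2006 - 4008) = √(-2002) = I*√2002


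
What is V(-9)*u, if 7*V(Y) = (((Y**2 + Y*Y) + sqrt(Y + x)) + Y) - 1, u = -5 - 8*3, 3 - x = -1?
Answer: -4408/7 - 29*I*sqrt(5)/7 ≈ -629.71 - 9.2637*I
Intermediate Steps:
x = 4 (x = 3 - 1*(-1) = 3 + 1 = 4)
u = -29 (u = -5 - 24 = -29)
V(Y) = -1/7 + Y/7 + sqrt(4 + Y)/7 + 2*Y**2/7 (V(Y) = ((((Y**2 + Y*Y) + sqrt(Y + 4)) + Y) - 1)/7 = ((((Y**2 + Y**2) + sqrt(4 + Y)) + Y) - 1)/7 = (((2*Y**2 + sqrt(4 + Y)) + Y) - 1)/7 = (((sqrt(4 + Y) + 2*Y**2) + Y) - 1)/7 = ((Y + sqrt(4 + Y) + 2*Y**2) - 1)/7 = (-1 + Y + sqrt(4 + Y) + 2*Y**2)/7 = -1/7 + Y/7 + sqrt(4 + Y)/7 + 2*Y**2/7)
V(-9)*u = (-1/7 + (1/7)*(-9) + sqrt(4 - 9)/7 + (2/7)*(-9)**2)*(-29) = (-1/7 - 9/7 + sqrt(-5)/7 + (2/7)*81)*(-29) = (-1/7 - 9/7 + (I*sqrt(5))/7 + 162/7)*(-29) = (-1/7 - 9/7 + I*sqrt(5)/7 + 162/7)*(-29) = (152/7 + I*sqrt(5)/7)*(-29) = -4408/7 - 29*I*sqrt(5)/7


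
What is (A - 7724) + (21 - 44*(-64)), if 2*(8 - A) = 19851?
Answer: -29609/2 ≈ -14805.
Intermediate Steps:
A = -19835/2 (A = 8 - ½*19851 = 8 - 19851/2 = -19835/2 ≈ -9917.5)
(A - 7724) + (21 - 44*(-64)) = (-19835/2 - 7724) + (21 - 44*(-64)) = -35283/2 + (21 + 2816) = -35283/2 + 2837 = -29609/2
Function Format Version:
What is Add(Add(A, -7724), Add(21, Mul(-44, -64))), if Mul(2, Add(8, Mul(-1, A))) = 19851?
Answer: Rational(-29609, 2) ≈ -14805.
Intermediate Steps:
A = Rational(-19835, 2) (A = Add(8, Mul(Rational(-1, 2), 19851)) = Add(8, Rational(-19851, 2)) = Rational(-19835, 2) ≈ -9917.5)
Add(Add(A, -7724), Add(21, Mul(-44, -64))) = Add(Add(Rational(-19835, 2), -7724), Add(21, Mul(-44, -64))) = Add(Rational(-35283, 2), Add(21, 2816)) = Add(Rational(-35283, 2), 2837) = Rational(-29609, 2)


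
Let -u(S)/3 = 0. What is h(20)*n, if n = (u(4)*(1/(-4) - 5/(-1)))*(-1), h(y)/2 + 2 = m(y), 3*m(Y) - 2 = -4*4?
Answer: 0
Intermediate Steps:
u(S) = 0 (u(S) = -3*0 = 0)
m(Y) = -14/3 (m(Y) = 2/3 + (-4*4)/3 = 2/3 + (1/3)*(-16) = 2/3 - 16/3 = -14/3)
h(y) = -40/3 (h(y) = -4 + 2*(-14/3) = -4 - 28/3 = -40/3)
n = 0 (n = (0*(1/(-4) - 5/(-1)))*(-1) = (0*(1*(-1/4) - 5*(-1)))*(-1) = (0*(-1/4 + 5))*(-1) = (0*(19/4))*(-1) = 0*(-1) = 0)
h(20)*n = -40/3*0 = 0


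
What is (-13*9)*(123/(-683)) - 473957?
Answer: -323698240/683 ≈ -4.7394e+5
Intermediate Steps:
(-13*9)*(123/(-683)) - 473957 = -14391*(-1)/683 - 473957 = -117*(-123/683) - 473957 = 14391/683 - 473957 = -323698240/683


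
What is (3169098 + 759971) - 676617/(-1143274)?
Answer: 4492003108523/1143274 ≈ 3.9291e+6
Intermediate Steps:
(3169098 + 759971) - 676617/(-1143274) = 3929069 - 676617*(-1/1143274) = 3929069 + 676617/1143274 = 4492003108523/1143274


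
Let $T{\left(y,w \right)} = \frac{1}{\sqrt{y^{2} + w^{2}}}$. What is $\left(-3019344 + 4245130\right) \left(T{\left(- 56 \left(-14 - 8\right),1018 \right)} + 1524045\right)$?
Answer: $1868153024370 + \frac{612893 \sqrt{638537}}{638537} \approx 1.8682 \cdot 10^{12}$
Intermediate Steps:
$T{\left(y,w \right)} = \frac{1}{\sqrt{w^{2} + y^{2}}}$
$\left(-3019344 + 4245130\right) \left(T{\left(- 56 \left(-14 - 8\right),1018 \right)} + 1524045\right) = \left(-3019344 + 4245130\right) \left(\frac{1}{\sqrt{1018^{2} + \left(- 56 \left(-14 - 8\right)\right)^{2}}} + 1524045\right) = 1225786 \left(\frac{1}{\sqrt{1036324 + \left(\left(-56\right) \left(-22\right)\right)^{2}}} + 1524045\right) = 1225786 \left(\frac{1}{\sqrt{1036324 + 1232^{2}}} + 1524045\right) = 1225786 \left(\frac{1}{\sqrt{1036324 + 1517824}} + 1524045\right) = 1225786 \left(\frac{1}{\sqrt{2554148}} + 1524045\right) = 1225786 \left(\frac{\sqrt{638537}}{1277074} + 1524045\right) = 1225786 \left(1524045 + \frac{\sqrt{638537}}{1277074}\right) = 1868153024370 + \frac{612893 \sqrt{638537}}{638537}$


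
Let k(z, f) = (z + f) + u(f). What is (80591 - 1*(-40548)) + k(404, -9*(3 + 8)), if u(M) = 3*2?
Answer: 121450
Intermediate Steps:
u(M) = 6
k(z, f) = 6 + f + z (k(z, f) = (z + f) + 6 = (f + z) + 6 = 6 + f + z)
(80591 - 1*(-40548)) + k(404, -9*(3 + 8)) = (80591 - 1*(-40548)) + (6 - 9*(3 + 8) + 404) = (80591 + 40548) + (6 - 9*11 + 404) = 121139 + (6 - 99 + 404) = 121139 + 311 = 121450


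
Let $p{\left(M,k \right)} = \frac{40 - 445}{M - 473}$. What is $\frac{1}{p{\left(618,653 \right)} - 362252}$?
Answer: $- \frac{29}{10505389} \approx -2.7605 \cdot 10^{-6}$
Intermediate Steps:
$p{\left(M,k \right)} = - \frac{405}{-473 + M}$
$\frac{1}{p{\left(618,653 \right)} - 362252} = \frac{1}{- \frac{405}{-473 + 618} - 362252} = \frac{1}{- \frac{405}{145} - 362252} = \frac{1}{\left(-405\right) \frac{1}{145} - 362252} = \frac{1}{- \frac{81}{29} - 362252} = \frac{1}{- \frac{10505389}{29}} = - \frac{29}{10505389}$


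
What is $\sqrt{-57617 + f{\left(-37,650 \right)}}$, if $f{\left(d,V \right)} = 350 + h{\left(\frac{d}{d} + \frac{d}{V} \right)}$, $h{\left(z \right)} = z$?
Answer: $\frac{i \sqrt{967796362}}{130} \approx 239.3 i$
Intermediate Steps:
$f{\left(d,V \right)} = 351 + \frac{d}{V}$ ($f{\left(d,V \right)} = 350 + \left(\frac{d}{d} + \frac{d}{V}\right) = 350 + \left(1 + \frac{d}{V}\right) = 351 + \frac{d}{V}$)
$\sqrt{-57617 + f{\left(-37,650 \right)}} = \sqrt{-57617 + \left(351 - \frac{37}{650}\right)} = \sqrt{-57617 + \frac{228113}{650}} = \sqrt{- \frac{37222937}{650}} = \frac{i \sqrt{967796362}}{130}$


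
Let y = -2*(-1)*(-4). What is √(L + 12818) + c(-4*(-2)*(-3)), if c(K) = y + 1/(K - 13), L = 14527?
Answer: -297/37 + √27345 ≈ 157.34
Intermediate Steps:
y = -8 (y = 2*(-4) = -8)
c(K) = -8 + 1/(-13 + K) (c(K) = -8 + 1/(K - 13) = -8 + 1/(-13 + K))
√(L + 12818) + c(-4*(-2)*(-3)) = √(14527 + 12818) + (105 - 8*(-4*(-2))*(-3))/(-13 - 4*(-2)*(-3)) = √27345 + (105 - 64*(-3))/(-13 + 8*(-3)) = √27345 + (105 - 8*(-24))/(-13 - 24) = √27345 + (105 + 192)/(-37) = √27345 - 1/37*297 = √27345 - 297/37 = -297/37 + √27345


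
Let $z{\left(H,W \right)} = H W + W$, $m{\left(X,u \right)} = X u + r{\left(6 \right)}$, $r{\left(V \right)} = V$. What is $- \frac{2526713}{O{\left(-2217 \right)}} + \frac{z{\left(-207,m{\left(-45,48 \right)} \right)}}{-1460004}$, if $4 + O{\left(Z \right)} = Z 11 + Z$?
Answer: $\frac{306433706555}{3237315536} \approx 94.657$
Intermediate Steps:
$O{\left(Z \right)} = -4 + 12 Z$ ($O{\left(Z \right)} = -4 + \left(Z 11 + Z\right) = -4 + \left(11 Z + Z\right) = -4 + 12 Z$)
$m{\left(X,u \right)} = 6 + X u$ ($m{\left(X,u \right)} = X u + 6 = 6 + X u$)
$z{\left(H,W \right)} = W + H W$
$- \frac{2526713}{O{\left(-2217 \right)}} + \frac{z{\left(-207,m{\left(-45,48 \right)} \right)}}{-1460004} = - \frac{2526713}{-4 + 12 \left(-2217\right)} + \frac{\left(6 - 2160\right) \left(1 - 207\right)}{-1460004} = - \frac{2526713}{-4 - 26604} + \left(6 - 2160\right) \left(-206\right) \left(- \frac{1}{1460004}\right) = - \frac{2526713}{-26608} + \left(-2154\right) \left(-206\right) \left(- \frac{1}{1460004}\right) = \left(-2526713\right) \left(- \frac{1}{26608}\right) + 443724 \left(- \frac{1}{1460004}\right) = \frac{2526713}{26608} - \frac{36977}{121667} = \frac{306433706555}{3237315536}$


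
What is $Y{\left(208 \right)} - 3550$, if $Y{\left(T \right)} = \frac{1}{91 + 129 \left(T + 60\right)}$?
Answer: $- \frac{123053649}{34663} \approx -3550.0$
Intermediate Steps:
$Y{\left(T \right)} = \frac{1}{7831 + 129 T}$ ($Y{\left(T \right)} = \frac{1}{91 + 129 \left(60 + T\right)} = \frac{1}{91 + \left(7740 + 129 T\right)} = \frac{1}{7831 + 129 T}$)
$Y{\left(208 \right)} - 3550 = \frac{1}{7831 + 129 \cdot 208} - 3550 = \frac{1}{7831 + 26832} - 3550 = \frac{1}{34663} - 3550 = - \frac{123053649}{34663}$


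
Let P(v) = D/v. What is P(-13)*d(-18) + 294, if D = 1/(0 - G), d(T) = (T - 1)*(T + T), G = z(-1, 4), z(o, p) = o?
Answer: 3138/13 ≈ 241.38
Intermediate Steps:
G = -1
d(T) = 2*T*(-1 + T) (d(T) = (-1 + T)*(2*T) = 2*T*(-1 + T))
D = 1 (D = 1/(0 - 1*(-1)) = 1/(0 + 1) = 1/1 = 1)
P(v) = 1/v
P(-13)*d(-18) + 294 = (2*(-18)*(-1 - 18))/(-13) + 294 = -2*(-18)*(-19)/13 + 294 = -1/13*684 + 294 = -684/13 + 294 = 3138/13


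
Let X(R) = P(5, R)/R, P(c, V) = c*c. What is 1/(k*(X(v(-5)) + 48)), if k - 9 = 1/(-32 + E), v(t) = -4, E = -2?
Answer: 136/50935 ≈ 0.0026701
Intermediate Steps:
P(c, V) = c²
k = 305/34 (k = 9 + 1/(-32 - 2) = 9 + 1/(-34) = 9 - 1/34 = 305/34 ≈ 8.9706)
X(R) = 25/R (X(R) = 5²/R = 25/R)
1/(k*(X(v(-5)) + 48)) = 1/(305*(25/(-4) + 48)/34) = 1/(305*(25*(-¼) + 48)/34) = 1/(305*(-25/4 + 48)/34) = 1/((305/34)*(167/4)) = 1/(50935/136) = 136/50935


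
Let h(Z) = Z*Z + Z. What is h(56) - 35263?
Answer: -32071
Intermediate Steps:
h(Z) = Z + Z**2 (h(Z) = Z**2 + Z = Z + Z**2)
h(56) - 35263 = 56*(1 + 56) - 35263 = 56*57 - 35263 = 3192 - 35263 = -32071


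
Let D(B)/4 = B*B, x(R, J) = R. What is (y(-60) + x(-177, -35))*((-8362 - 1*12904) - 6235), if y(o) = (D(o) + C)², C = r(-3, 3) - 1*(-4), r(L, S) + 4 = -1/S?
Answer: -17107015457336/3 ≈ -5.7023e+12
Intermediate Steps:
r(L, S) = -4 - 1/S
D(B) = 4*B² (D(B) = 4*(B*B) = 4*B²)
C = -⅓ (C = (-4 - 1/3) - 1*(-4) = (-4 - 1*⅓) + 4 = (-4 - ⅓) + 4 = -13/3 + 4 = -⅓ ≈ -0.33333)
y(o) = (-⅓ + 4*o²)² (y(o) = (4*o² - ⅓)² = (-⅓ + 4*o²)²)
(y(-60) + x(-177, -35))*((-8362 - 1*12904) - 6235) = ((-1 + 12*(-60)²)²/9 - 177)*((-8362 - 1*12904) - 6235) = ((-1 + 12*3600)²/9 - 177)*((-8362 - 12904) - 6235) = ((-1 + 43200)²/9 - 177)*(-21266 - 6235) = ((⅑)*43199² - 177)*(-27501) = ((⅑)*1866153601 - 177)*(-27501) = (1866153601/9 - 177)*(-27501) = (1866152008/9)*(-27501) = -17107015457336/3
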